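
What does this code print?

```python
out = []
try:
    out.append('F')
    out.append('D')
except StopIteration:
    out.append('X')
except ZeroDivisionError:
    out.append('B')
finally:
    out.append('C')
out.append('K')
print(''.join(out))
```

Execution trace: 'F' (try body) → 'D' (try body, no exception) → 'C' (finally) → 'K' (after the try/except). Output: FDCK

Answer: FDCK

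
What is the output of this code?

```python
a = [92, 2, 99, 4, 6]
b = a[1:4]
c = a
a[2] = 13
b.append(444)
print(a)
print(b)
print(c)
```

Key concept: slice vs alias.
Step by step:
`a = [92, 2, 99, 4, 6]` → a = [92, 2, 99, 4, 6]
`b = a[1:4]` → b = [2, 99, 4]
`c = a` → c = [92, 2, 99, 4, 6] (same object as a)
`a[2] = 13` → a = [92, 2, 13, 4, 6] (same object as c); c = [92, 2, 13, 4, 6] (same object as a)
`b.append(444)` → b = [2, 99, 4, 444]
`print(a)` → prints [92, 2, 13, 4, 6]
`print(b)` → prints [2, 99, 4, 444]
`print(c)` → prints [92, 2, 13, 4, 6]

Answer:
[92, 2, 13, 4, 6]
[2, 99, 4, 444]
[92, 2, 13, 4, 6]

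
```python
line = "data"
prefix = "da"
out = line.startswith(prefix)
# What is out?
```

Trace:
`line = "data"` → line = 'data'
`prefix = "da"` → prefix = 'da'
`out = line.startswith(prefix)` → out = True
So out = True

Answer: True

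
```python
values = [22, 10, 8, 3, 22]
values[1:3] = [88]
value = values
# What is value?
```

Trace:
`values = [22, 10, 8, 3, 22]` → values = [22, 10, 8, 3, 22]
`values[1:3] = [88]` → values = [22, 88, 3, 22]
`value = values` → value = [22, 88, 3, 22]
So value = [22, 88, 3, 22]

Answer: [22, 88, 3, 22]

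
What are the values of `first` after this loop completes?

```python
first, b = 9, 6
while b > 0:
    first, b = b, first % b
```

GCD of 9 and 6
`first` takes the values: 9 → 6 → 3

Answer: 3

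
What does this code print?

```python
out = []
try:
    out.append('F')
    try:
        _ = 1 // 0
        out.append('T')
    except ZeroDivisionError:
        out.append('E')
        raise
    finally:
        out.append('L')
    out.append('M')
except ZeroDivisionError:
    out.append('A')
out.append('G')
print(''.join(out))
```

Execution trace: 'F' (try body) → 'E' (inner except ZeroDivisionError) → 'L' (inner finally) → 'A' (except ZeroDivisionError) → 'G' (after the try/except). Output: FELAG

Answer: FELAG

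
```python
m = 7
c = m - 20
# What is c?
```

Trace:
`m = 7` → m = 7
`c = m - 20` → c = -13
So c = -13

Answer: -13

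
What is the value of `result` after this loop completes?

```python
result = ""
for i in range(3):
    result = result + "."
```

Repeat '.' 3 times
`result` takes the values: "" → "." → ".." → "..."

Answer: "..."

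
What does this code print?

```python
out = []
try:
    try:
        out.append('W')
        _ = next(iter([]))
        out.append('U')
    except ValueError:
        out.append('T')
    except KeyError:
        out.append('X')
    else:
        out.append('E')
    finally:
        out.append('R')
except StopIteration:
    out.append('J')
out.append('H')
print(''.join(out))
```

Execution trace: 'W' (try body) → 'R' (finally) → 'J' (outer except StopIteration) → 'H' (after the try/except). Output: WRJH

Answer: WRJH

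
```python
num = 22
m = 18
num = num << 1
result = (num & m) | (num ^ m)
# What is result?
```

Trace:
`num = 22` → num = 22
`m = 18` → m = 18
`num = num << 1` → num = 44
`result = (num & m) | (num ^ m)` → result = 62
So result = 62

Answer: 62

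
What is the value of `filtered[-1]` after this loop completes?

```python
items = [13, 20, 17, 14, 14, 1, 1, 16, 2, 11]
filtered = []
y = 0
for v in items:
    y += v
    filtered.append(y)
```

Cumulative sum ends at 109
`filtered` takes the values: [] → [13] → [13, 33] → [13, 33, 50] → [13, 33, 50, 64] → [13, 33, 50, 64, 78] → [13, 33, 50, 64, 78, 79] → [13, 33, 50, 64, 78, 79, 80] → [13, 33, 50, 64, 78, 79, 80, 96] → [13, 33, 50, 64, 78, 79, 80, 96, 98] → [13, 33, 50, 64, 78, 79, 80, 96, 98, 109]
So `filtered[-1]` = 109

Answer: 109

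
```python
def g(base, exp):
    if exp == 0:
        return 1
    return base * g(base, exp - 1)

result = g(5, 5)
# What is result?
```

g(5, 5) = 5 * 5 * 5 * 5 * 5 = 3125

Answer: 3125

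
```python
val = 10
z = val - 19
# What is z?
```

Trace:
`val = 10` → val = 10
`z = val - 19` → z = -9
So z = -9

Answer: -9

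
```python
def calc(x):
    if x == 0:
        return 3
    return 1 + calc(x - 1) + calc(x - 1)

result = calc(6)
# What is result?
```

calc(x) = 1 + 2·calc(x-1), calc(0)=3. Closed form: (3+1)·2^6 - 1 = 255.

Answer: 255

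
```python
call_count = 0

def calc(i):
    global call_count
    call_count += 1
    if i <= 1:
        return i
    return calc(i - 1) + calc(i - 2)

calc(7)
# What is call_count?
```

Calls(i) = 1 + Calls(i-1) + Calls(i-2); Calls(0)=Calls(1)=1. For i=7 this gives 41.

Answer: 41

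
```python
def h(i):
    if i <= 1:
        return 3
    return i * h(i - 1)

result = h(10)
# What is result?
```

h(10) = 10 * 9 * 8 * 7 * 6 * 5 * 4 * 3 * 2 * 3 = 10886400

Answer: 10886400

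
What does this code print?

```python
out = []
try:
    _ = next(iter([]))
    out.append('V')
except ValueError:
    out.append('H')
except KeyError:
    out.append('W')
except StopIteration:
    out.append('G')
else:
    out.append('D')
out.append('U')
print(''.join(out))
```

Execution trace: 'G' (except StopIteration) → 'U' (after the try/except). Output: GU

Answer: GU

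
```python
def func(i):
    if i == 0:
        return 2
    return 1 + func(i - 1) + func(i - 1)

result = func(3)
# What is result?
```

func(i) = 1 + 2·func(i-1), func(0)=2. Closed form: (2+1)·2^3 - 1 = 23.

Answer: 23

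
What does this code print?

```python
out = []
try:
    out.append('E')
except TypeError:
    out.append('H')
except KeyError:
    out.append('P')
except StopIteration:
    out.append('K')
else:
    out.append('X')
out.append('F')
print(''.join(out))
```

Execution trace: 'E' (try body, no exception) → 'X' (else) → 'F' (after the try/except). Output: EXF

Answer: EXF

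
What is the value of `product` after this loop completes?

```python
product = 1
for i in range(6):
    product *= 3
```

3^6 = 729
`product` takes the values: 1 → 3 → 9 → 27 → 81 → 243 → 729

Answer: 729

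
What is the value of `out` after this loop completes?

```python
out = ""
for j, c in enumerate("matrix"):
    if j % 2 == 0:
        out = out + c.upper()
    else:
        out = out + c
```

Uppercase even positions in 'matrix'
`out` takes the values: "" → "M" → "Ma" → "MaT" → "MaTr" → "MaTrI" → "MaTrIx"

Answer: "MaTrIx"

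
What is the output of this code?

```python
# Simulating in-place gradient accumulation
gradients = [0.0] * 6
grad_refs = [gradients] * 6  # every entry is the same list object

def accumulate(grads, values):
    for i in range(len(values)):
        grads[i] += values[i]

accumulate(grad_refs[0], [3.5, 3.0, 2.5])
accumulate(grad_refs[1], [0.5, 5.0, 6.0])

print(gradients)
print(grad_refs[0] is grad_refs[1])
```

Key concept: gradient accumulation aliasing.
Step by step:
`gradients = [0.0] * 6` → gradients = [0.0, 0.0, 0.0, 0.0, 0.0, 0.0]
`grad_refs = [gradients] * 6` → grad_refs = [[0.0, 0.0, 0.0, 0.0, 0.0, 0.0], [0.0, 0.0, 0.0, 0.0, 0.0, 0.0], [0.0, 0.0, 0.0, 0.0, 0.0, 0.0], [0.0, 0.0, 0.0, 0.0, 0.0, 0.0], [0.0, 0.0, 0.0, 0.0, 0.0, 0.0], [0.0, 0.0, 0.0, 0.0, 0.0, 0.0]]
`accumulate(grad_refs[0], [3.5, 3.0, 2.5])` → gradients = [3.5, 3.0, 2.5, 0.0, 0.0, 0.0]; grad_refs = [[3.5, 3.0, 2.5, 0.0, 0.0, 0.0], [3.5, 3.0, 2.5, 0.0, 0.0, 0.0], [3.5, 3.0, 2.5, 0.0, 0.0, 0.0], [3.5, 3.0, 2.5, 0.0, 0.0, 0.0], [3.5, 3.0, 2.5, 0.0, 0.0, 0.0], [3.5, 3.0, 2.5, 0.0, 0.0, 0.0]]
`accumulate(grad_refs[1], [0.5, 5.0, 6.0])` → gradients = [4.0, 8.0, 8.5, 0.0, 0.0, 0.0]; grad_refs = [[4.0, 8.0, 8.5, 0.0, 0.0, 0.0], [4.0, 8.0, 8.5, 0.0, 0.0, 0.0], [4.0, 8.0, 8.5, 0.0, 0.0, 0.0], [4.0, 8.0, 8.5, 0.0, 0.0, 0.0], [4.0, 8.0, 8.5, 0.0, 0.0, 0.0], [4.0, 8.0, 8.5, 0.0, 0.0, 0.0]]
`print(gradients)` → prints [4.0, 8.0, 8.5, 0.0, 0.0, 0.0]
`print(grad_refs[0] is grad_refs[1])` → prints True

Answer:
[4.0, 8.0, 8.5, 0.0, 0.0, 0.0]
True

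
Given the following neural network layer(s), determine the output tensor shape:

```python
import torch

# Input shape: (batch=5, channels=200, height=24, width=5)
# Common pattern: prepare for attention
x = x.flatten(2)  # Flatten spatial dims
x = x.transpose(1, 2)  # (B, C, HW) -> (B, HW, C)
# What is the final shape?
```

Input: (5, 200, 24, 5) -> after flatten(2): (5, 200, 120) -> Output: (5, 120, 200)

Answer: (5, 120, 200)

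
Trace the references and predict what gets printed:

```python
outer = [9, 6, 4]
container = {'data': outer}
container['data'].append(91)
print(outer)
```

Key concept: dict holds reference to list.
Step by step:
`outer = [9, 6, 4]` → outer = [9, 6, 4]
`container = {'data': outer}` → container = {'data': [9, 6, 4]}
`container['data'].append(91)` → outer = [9, 6, 4, 91]; container = {'data': [9, 6, 4, 91]}
`print(outer)` → prints [9, 6, 4, 91]

Answer: [9, 6, 4, 91]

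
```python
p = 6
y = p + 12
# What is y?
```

Trace:
`p = 6` → p = 6
`y = p + 12` → y = 18
So y = 18

Answer: 18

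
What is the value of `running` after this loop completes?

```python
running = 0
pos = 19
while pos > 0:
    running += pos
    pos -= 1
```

Sum 19 down to 1
`running` takes the values: 0 → 19 → 37 → 54 → 70 → 85 → 99 → 112 → 124 → 135 → 145 → 154 → 162 → 169 → 175 → 180 → 184 → 187 → 189 → 190

Answer: 190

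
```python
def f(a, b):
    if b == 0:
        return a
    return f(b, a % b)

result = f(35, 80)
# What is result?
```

f(35, 80) -> f(80, 35) -> f(35, 10) -> f(10, 5) -> f(5, 0) -> 5

Answer: 5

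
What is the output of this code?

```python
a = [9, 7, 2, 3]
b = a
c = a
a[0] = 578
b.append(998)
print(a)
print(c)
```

Key concept: multiple aliases.
Step by step:
`a = [9, 7, 2, 3]` → a = [9, 7, 2, 3]
`b = a` → b = [9, 7, 2, 3] (same object as a)
`c = a` → c = [9, 7, 2, 3] (same object as a, b)
`a[0] = 578` → a = [578, 7, 2, 3] (same object as b, c); b = [578, 7, 2, 3] (same object as a, c); c = [578, 7, 2, 3] (same object as a, b)
`b.append(998)` → a = [578, 7, 2, 3, 998] (same object as b, c); b = [578, 7, 2, 3, 998] (same object as a, c); c = [578, 7, 2, 3, 998] (same object as a, b)
`print(a)` → prints [578, 7, 2, 3, 998]
`print(c)` → prints [578, 7, 2, 3, 998]

Answer:
[578, 7, 2, 3, 998]
[578, 7, 2, 3, 998]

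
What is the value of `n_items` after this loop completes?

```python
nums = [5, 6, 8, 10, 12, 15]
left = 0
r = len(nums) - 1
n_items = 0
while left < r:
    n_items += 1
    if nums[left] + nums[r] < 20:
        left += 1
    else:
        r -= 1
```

Steps to find pair summing to 20
`n_items` takes the values: 0 → 1 → 2 → 3 → 4 → 5

Answer: 5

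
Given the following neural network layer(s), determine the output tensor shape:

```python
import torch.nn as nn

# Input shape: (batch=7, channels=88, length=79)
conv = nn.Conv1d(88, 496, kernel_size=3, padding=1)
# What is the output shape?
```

Input: (7, 88, 79) -> Output: (7, 496, 79)

Answer: (7, 496, 79)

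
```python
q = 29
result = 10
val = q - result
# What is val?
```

Trace:
`q = 29` → q = 29
`result = 10` → result = 10
`val = q - result` → val = 19
So val = 19

Answer: 19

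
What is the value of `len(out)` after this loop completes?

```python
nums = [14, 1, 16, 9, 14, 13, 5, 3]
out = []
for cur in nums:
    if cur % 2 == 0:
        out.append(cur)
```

Count even numbers in [14, 1, 16, 9, 14, 13, 5, 3]
`out` takes the values: [] → [14] → [14, 16] → [14, 16, 14]
So `len(out)` = 3

Answer: 3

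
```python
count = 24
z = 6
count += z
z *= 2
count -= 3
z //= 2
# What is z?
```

Trace:
`count = 24` → count = 24
`z = 6` → z = 6
`count += z` → count = 30
`z *= 2` → z = 12
`count -= 3` → count = 27
`z //= 2` → z = 6
So z = 6

Answer: 6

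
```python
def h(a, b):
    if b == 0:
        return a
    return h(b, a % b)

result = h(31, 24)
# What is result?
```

h(31, 24) -> h(24, 7) -> h(7, 3) -> h(3, 1) -> h(1, 0) -> 1

Answer: 1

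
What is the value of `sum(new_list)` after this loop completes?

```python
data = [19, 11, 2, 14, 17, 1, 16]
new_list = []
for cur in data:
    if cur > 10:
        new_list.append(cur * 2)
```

Sum of doubled values > 10
`new_list` takes the values: [] → [38] → [38, 22] → [38, 22, 28] → [38, 22, 28, 34] → [38, 22, 28, 34, 32]
So `sum(new_list)` = 154

Answer: 154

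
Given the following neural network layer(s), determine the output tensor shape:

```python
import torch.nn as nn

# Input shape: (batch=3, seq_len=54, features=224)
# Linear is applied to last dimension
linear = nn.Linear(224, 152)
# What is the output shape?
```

Input: (3, 54, 224) -> Output: (3, 54, 152)

Answer: (3, 54, 152)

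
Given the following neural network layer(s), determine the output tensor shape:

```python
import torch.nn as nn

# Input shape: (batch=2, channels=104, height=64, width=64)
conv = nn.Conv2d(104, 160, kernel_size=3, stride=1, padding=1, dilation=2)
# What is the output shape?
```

Input: (2, 104, 64, 64) -> Output: (2, 160, 62, 62)

Answer: (2, 160, 62, 62)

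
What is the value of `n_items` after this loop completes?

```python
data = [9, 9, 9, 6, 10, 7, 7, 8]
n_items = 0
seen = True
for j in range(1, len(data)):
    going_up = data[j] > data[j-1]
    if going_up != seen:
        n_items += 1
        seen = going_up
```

Count direction changes in [9, 9, 9, 6, 10, 7, 7, 8]
`n_items` takes the values: 0 → 1 → 2 → 3 → 4

Answer: 4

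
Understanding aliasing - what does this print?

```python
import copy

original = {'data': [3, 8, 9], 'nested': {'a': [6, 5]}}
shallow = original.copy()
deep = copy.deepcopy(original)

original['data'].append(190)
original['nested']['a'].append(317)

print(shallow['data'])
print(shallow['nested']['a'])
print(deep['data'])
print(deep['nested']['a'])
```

Key concept: comparing shallow vs deep copy.
Step by step:
`original = {'data': [3, 8, 9], 'nested': {'a': [6, 5]}}` → original = {'data': [3, 8, 9], 'nested': {'a': [6, 5]}}
`shallow = original.copy()` → shallow = {'data': [3, 8, 9], 'nested': {'a': [6, 5]}}
`deep = copy.deepcopy(original)` → deep = {'data': [3, 8, 9], 'nested': {'a': [6, 5]}}
`original['data'].append(190)` → original = {'data': [3, 8, 9, 190], 'nested': {'a': [6, 5]}}; shallow = {'data': [3, 8, 9, 190], 'nested': {'a': [6, 5]}}
`original['nested']['a'].append(317)` → original = {'data': [3, 8, 9, 190], 'nested': {'a': [6, 5, 317]}}; shallow = {'data': [3, 8, 9, 190], 'nested': {'a': [6, 5, 317]}}
`print(shallow['data'])` → prints [3, 8, 9, 190]
`print(shallow['nested']['a'])` → prints [6, 5, 317]
`print(deep['data'])` → prints [3, 8, 9]
`print(deep['nested']['a'])` → prints [6, 5]

Answer:
[3, 8, 9, 190]
[6, 5, 317]
[3, 8, 9]
[6, 5]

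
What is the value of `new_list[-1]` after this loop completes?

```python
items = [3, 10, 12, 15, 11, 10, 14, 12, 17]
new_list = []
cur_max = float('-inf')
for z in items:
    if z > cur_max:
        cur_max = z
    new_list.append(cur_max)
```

Running max ends at 17
`new_list` takes the values: [] → [3] → [3, 10] → [3, 10, 12] → [3, 10, 12, 15] → [3, 10, 12, 15, 15] → [3, 10, 12, 15, 15, 15] → [3, 10, 12, 15, 15, 15, 15] → [3, 10, 12, 15, 15, 15, 15, 15] → [3, 10, 12, 15, 15, 15, 15, 15, 17]
So `new_list[-1]` = 17

Answer: 17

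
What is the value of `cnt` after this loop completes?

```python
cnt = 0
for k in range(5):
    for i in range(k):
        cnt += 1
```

Triangle number: 0+1+2+...+4
`cnt` takes the values: 0 → 1 → 2 → 3 → 4 → 5 → 6 → 7 → 8 → 9 → 10

Answer: 10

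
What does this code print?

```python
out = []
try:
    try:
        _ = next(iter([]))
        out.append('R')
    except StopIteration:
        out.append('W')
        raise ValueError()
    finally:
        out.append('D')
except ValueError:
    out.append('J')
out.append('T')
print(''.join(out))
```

Execution trace: 'W' (inner except StopIteration) → 'D' (inner finally) → 'J' (outer except ValueError) → 'T' (after the try/except). Output: WDJT

Answer: WDJT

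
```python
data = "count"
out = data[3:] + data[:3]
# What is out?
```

Trace:
`data = "count"` → data = 'count'
`out = data[3:] + data[:3]` → out = 'ntcou'
So out = 'ntcou'

Answer: 'ntcou'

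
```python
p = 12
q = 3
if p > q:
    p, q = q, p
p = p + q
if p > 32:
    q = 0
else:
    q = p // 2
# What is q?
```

Trace:
`p = 12` → p = 12
`q = 3` → q = 3
`if p > q: ...` → p > q is True → p = 3; q = 12
`p = p + q` → p = 15
`if p > 32: ...` → p > 32 is False, take else branch → q = 7
So q = 7

Answer: 7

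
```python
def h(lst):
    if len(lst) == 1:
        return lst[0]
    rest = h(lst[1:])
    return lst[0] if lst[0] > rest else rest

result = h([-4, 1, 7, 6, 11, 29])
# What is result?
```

Recursive max over [-4, 1, 7, 6, 11, 29] = 29

Answer: 29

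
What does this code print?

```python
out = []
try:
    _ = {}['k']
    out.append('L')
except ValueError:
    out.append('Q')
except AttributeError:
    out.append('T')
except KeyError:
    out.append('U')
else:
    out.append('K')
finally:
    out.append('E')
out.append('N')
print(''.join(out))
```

Execution trace: 'U' (except KeyError) → 'E' (finally) → 'N' (after the try/except). Output: UEN

Answer: UEN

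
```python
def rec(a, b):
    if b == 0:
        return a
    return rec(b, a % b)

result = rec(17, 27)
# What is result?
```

rec(17, 27) -> rec(27, 17) -> rec(17, 10) -> rec(10, 7) -> rec(7, 3) -> rec(3, 1) -> rec(1, 0) -> 1

Answer: 1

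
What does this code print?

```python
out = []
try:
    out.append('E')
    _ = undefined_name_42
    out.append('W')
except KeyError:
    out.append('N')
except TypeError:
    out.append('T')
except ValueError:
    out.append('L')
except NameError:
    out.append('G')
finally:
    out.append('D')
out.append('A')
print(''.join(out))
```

Execution trace: 'E' (try body) → 'G' (except NameError) → 'D' (finally) → 'A' (after the try/except). Output: EGDA

Answer: EGDA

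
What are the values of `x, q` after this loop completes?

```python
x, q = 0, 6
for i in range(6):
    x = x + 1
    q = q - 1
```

x goes 0→6, q goes 6→0
`x, q` takes the values: (0, 6) → (1, 6) → (1, 5) → (2, 5) → (2, 4) → (3, 4) → (3, 3) → (4, 3) → (4, 2) → (5, 2) → (5, 1) → (6, 1) → (6, 0)

Answer: 6, 0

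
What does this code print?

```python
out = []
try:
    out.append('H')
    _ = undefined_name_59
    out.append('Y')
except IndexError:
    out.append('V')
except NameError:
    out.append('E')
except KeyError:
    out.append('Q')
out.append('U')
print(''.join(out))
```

Execution trace: 'H' (try body) → 'E' (except NameError) → 'U' (after the try/except). Output: HEU

Answer: HEU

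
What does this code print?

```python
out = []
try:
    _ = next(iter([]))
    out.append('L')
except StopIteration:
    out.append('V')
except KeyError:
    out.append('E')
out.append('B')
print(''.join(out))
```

Execution trace: 'V' (except StopIteration) → 'B' (after the try/except). Output: VB

Answer: VB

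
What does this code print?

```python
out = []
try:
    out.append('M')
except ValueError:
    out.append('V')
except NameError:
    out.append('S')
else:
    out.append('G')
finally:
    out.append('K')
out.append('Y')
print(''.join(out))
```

Execution trace: 'M' (try body, no exception) → 'G' (else) → 'K' (finally) → 'Y' (after the try/except). Output: MGKY

Answer: MGKY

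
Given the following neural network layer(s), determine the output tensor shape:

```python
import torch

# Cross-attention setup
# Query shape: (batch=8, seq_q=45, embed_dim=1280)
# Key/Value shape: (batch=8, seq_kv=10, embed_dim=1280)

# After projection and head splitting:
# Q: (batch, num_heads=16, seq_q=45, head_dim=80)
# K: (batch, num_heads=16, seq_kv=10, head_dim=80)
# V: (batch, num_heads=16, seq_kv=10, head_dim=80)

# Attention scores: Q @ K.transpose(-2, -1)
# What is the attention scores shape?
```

Input: (8, 45, 1280) -> Output: (8, 16, 45, 10)

Answer: (8, 16, 45, 10)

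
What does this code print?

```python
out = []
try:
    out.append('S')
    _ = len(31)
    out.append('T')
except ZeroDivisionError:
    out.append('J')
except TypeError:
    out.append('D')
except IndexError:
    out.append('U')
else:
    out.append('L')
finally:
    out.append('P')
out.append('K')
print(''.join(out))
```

Execution trace: 'S' (try body) → 'D' (except TypeError) → 'P' (finally) → 'K' (after the try/except). Output: SDPK

Answer: SDPK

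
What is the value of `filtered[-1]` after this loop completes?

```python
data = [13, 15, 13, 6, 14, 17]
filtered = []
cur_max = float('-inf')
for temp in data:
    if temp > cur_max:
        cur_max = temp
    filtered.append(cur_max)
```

Running max ends at 17
`filtered` takes the values: [] → [13] → [13, 15] → [13, 15, 15] → [13, 15, 15, 15] → [13, 15, 15, 15, 15] → [13, 15, 15, 15, 15, 17]
So `filtered[-1]` = 17

Answer: 17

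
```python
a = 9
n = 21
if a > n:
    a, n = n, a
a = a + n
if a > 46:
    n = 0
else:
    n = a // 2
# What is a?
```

Trace:
`a = 9` → a = 9
`n = 21` → n = 21
`if a > n: ...` → a > n is False → no variable changes
`a = a + n` → a = 30
`if a > 46: ...` → a > 46 is False, take else branch → n = 15
So a = 30

Answer: 30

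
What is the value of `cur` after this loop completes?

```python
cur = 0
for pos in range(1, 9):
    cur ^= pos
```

XOR of 1 to 8
`cur` takes the values: 0 → 1 → 3 → 0 → 4 → 1 → 7 → 0 → 8

Answer: 8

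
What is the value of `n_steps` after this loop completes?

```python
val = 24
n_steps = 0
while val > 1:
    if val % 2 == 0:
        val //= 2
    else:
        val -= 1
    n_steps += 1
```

Steps to reduce 24 to 1
`n_steps` takes the values: 0 → 1 → 2 → 3 → 4 → 5

Answer: 5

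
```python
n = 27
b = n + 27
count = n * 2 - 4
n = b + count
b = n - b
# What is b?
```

Trace:
`n = 27` → n = 27
`b = n + 27` → b = 54
`count = n * 2 - 4` → count = 50
`n = b + count` → n = 104
`b = n - b` → b = 50
So b = 50

Answer: 50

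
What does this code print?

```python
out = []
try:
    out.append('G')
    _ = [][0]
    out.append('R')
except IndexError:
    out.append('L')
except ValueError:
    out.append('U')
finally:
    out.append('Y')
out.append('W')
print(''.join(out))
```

Execution trace: 'G' (try body) → 'L' (except IndexError) → 'Y' (finally) → 'W' (after the try/except). Output: GLYW

Answer: GLYW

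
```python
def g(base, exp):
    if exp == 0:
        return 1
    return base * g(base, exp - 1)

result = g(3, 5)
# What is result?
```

g(3, 5) = 3 * 3 * 3 * 3 * 3 = 243

Answer: 243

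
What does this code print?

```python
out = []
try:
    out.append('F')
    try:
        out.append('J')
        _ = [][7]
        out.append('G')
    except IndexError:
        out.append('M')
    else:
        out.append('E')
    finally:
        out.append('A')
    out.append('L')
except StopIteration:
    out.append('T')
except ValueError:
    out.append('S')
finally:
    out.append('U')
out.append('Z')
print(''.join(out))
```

Execution trace: 'F' (try body) → 'J' (inner try body) → 'M' (inner except IndexError) → 'A' (inner finally) → 'L' (try body, no exception) → 'U' (finally) → 'Z' (after the try/except). Output: FJMALUZ

Answer: FJMALUZ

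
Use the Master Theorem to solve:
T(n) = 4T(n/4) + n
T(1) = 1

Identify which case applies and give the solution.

a=4, b=4, f(n)=n. log_4(4) = 1. Since c=1 = 1, Case 2 applies: T(n) = Θ(n^log_b(a) · log n) = O(n log n).

Answer: O(n log n) - Case 2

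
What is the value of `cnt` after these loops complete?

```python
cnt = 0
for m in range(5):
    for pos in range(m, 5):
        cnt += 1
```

Upper triangle: 5 + 4 + ... + 1
`cnt` takes the values: 0 → 1 → 2 → 3 → 4 → 5 → 6 → 7 → 8 → 9 → 10 → 11 → 12 → 13 → 14 → 15

Answer: 15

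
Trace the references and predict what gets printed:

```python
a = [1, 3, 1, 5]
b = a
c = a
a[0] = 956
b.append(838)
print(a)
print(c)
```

Key concept: multiple aliases.
Step by step:
`a = [1, 3, 1, 5]` → a = [1, 3, 1, 5]
`b = a` → b = [1, 3, 1, 5] (same object as a)
`c = a` → c = [1, 3, 1, 5] (same object as a, b)
`a[0] = 956` → a = [956, 3, 1, 5] (same object as b, c); b = [956, 3, 1, 5] (same object as a, c); c = [956, 3, 1, 5] (same object as a, b)
`b.append(838)` → a = [956, 3, 1, 5, 838] (same object as b, c); b = [956, 3, 1, 5, 838] (same object as a, c); c = [956, 3, 1, 5, 838] (same object as a, b)
`print(a)` → prints [956, 3, 1, 5, 838]
`print(c)` → prints [956, 3, 1, 5, 838]

Answer:
[956, 3, 1, 5, 838]
[956, 3, 1, 5, 838]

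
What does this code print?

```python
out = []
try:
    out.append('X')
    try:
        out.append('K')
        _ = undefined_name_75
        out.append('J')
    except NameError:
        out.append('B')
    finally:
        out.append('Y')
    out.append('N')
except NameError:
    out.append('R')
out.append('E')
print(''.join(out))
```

Execution trace: 'X' (try body) → 'K' (inner try body) → 'B' (inner except NameError) → 'Y' (inner finally) → 'N' (try body, no exception) → 'E' (after the try/except). Output: XKBYNE

Answer: XKBYNE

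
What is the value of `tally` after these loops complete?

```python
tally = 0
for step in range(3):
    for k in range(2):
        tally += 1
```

3 * 2 = 6
`tally` takes the values: 0 → 1 → 2 → 3 → 4 → 5 → 6

Answer: 6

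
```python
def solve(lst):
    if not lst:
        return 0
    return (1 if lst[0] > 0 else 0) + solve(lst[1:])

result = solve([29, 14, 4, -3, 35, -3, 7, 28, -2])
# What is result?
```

Count of positive elements in [29, 14, 4, -3, 35, -3, 7, 28, -2] = 6

Answer: 6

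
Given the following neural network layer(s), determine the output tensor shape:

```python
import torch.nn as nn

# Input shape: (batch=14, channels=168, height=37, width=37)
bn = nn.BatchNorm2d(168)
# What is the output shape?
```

Input: (14, 168, 37, 37) -> Output: (14, 168, 37, 37)

Answer: (14, 168, 37, 37)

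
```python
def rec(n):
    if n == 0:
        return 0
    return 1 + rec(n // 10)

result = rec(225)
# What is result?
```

Count of digits of 225: 3

Answer: 3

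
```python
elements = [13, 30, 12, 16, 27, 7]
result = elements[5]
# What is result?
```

Trace:
`elements = [13, 30, 12, 16, 27, 7]` → elements = [13, 30, 12, 16, 27, 7]
`result = elements[5]` → result = 7
So result = 7

Answer: 7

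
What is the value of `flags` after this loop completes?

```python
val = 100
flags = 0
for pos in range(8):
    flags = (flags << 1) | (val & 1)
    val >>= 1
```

Reverse lowest 8 bits of 100
`flags` takes the values: 0 → 1 → 2 → 4 → 9 → 19 → 38

Answer: 38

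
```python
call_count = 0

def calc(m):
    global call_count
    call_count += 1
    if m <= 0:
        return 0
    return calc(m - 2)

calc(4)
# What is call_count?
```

Linear recursion stepping by 2: 3 calls from m=4 down to ≤0.

Answer: 3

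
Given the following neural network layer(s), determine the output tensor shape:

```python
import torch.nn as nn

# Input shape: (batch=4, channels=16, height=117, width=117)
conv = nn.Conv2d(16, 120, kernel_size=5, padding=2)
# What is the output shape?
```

Input: (4, 16, 117, 117) -> Output: (4, 120, 117, 117)

Answer: (4, 120, 117, 117)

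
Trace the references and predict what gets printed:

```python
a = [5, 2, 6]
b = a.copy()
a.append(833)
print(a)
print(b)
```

Key concept: list.copy() creates independent copy.
Step by step:
`a = [5, 2, 6]` → a = [5, 2, 6]
`b = a.copy()` → b = [5, 2, 6]
`a.append(833)` → a = [5, 2, 6, 833]
`print(a)` → prints [5, 2, 6, 833]
`print(b)` → prints [5, 2, 6]

Answer:
[5, 2, 6, 833]
[5, 2, 6]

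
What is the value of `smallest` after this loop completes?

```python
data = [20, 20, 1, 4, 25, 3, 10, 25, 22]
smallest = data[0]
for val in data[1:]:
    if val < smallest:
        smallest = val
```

Minimum of [20, 20, 1, 4, 25, 3, 10, 25, 22]
`smallest` takes the values: 20 → 1

Answer: 1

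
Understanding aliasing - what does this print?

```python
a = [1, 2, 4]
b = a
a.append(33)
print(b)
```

Key concept: basic list aliasing.
Step by step:
`a = [1, 2, 4]` → a = [1, 2, 4]
`b = a` → b = [1, 2, 4] (same object as a)
`a.append(33)` → a = [1, 2, 4, 33] (same object as b); b = [1, 2, 4, 33] (same object as a)
`print(b)` → prints [1, 2, 4, 33]

Answer: [1, 2, 4, 33]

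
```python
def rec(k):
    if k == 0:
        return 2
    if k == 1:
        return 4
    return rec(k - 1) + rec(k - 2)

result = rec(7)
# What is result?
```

Build up from base cases: rec(0)=2, rec(1)=4, rec(2)=6, rec(3)=10, rec(4)=16, rec(5)=26, rec(6)=42, ..., rec(7)=68

Answer: 68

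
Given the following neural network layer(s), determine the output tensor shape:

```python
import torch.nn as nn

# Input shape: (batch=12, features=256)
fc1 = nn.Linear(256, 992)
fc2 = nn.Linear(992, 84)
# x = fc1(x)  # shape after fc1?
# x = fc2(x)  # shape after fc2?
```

Input: (12, 256) -> after fc1: (12, 992) -> Output: (12, 84)

Answer: (12, 84)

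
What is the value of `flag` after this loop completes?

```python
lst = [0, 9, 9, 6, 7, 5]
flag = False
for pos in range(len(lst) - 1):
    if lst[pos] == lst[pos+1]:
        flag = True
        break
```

Check consecutive duplicates in [0, 9, 9, 6, 7, 5]
`flag` takes the values: False → True

Answer: True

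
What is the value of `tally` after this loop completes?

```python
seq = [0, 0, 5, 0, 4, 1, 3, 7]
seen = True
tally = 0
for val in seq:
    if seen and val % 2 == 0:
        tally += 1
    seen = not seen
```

Count even values at even positions
`tally` takes the values: 0 → 1 → 2

Answer: 2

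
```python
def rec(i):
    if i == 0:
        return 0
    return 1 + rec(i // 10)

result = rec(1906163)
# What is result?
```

Count of digits of 1906163: 7

Answer: 7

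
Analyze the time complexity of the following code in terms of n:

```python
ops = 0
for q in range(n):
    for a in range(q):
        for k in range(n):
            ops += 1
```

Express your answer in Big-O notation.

Each loop level contributes: n × n × n. Multiplying the contributions gives O(n^3).

Answer: O(n^3)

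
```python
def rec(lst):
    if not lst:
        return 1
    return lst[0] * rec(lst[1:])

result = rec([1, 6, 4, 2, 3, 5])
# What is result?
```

Product over [1, 6, 4, 2, 3, 5] = 1 * 6 * 4 * 2 * 3 * 5 = 720

Answer: 720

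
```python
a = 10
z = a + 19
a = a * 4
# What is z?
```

Trace:
`a = 10` → a = 10
`z = a + 19` → z = 29
`a = a * 4` → a = 40
So z = 29

Answer: 29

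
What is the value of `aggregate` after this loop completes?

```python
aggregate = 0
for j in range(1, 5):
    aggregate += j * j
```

Sum of squares 1² to 4² = 30
`aggregate` takes the values: 0 → 1 → 5 → 14 → 30

Answer: 30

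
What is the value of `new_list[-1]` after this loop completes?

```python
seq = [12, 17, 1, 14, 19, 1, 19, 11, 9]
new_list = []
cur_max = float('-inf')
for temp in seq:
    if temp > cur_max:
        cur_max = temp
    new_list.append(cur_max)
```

Running max ends at 19
`new_list` takes the values: [] → [12] → [12, 17] → [12, 17, 17] → [12, 17, 17, 17] → [12, 17, 17, 17, 19] → [12, 17, 17, 17, 19, 19] → [12, 17, 17, 17, 19, 19, 19] → [12, 17, 17, 17, 19, 19, 19, 19] → [12, 17, 17, 17, 19, 19, 19, 19, 19]
So `new_list[-1]` = 19

Answer: 19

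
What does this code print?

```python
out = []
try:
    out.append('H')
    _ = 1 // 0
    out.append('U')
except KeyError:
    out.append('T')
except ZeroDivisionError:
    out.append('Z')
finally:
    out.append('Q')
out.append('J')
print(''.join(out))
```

Execution trace: 'H' (try body) → 'Z' (except ZeroDivisionError) → 'Q' (finally) → 'J' (after the try/except). Output: HZQJ

Answer: HZQJ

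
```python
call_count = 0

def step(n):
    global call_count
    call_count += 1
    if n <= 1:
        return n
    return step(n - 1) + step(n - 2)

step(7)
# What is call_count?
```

Calls(n) = 1 + Calls(n-1) + Calls(n-2); Calls(0)=Calls(1)=1. For n=7 this gives 41.

Answer: 41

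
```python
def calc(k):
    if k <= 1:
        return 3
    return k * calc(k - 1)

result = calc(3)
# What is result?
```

calc(3) = 3 * 2 * 3 = 18

Answer: 18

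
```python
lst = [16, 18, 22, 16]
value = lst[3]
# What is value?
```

Trace:
`lst = [16, 18, 22, 16]` → lst = [16, 18, 22, 16]
`value = lst[3]` → value = 16
So value = 16

Answer: 16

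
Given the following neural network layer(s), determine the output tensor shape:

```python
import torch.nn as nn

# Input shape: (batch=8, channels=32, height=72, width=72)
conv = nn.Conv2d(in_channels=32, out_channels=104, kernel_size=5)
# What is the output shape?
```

Input: (8, 32, 72, 72) -> Output: (8, 104, 68, 68)

Answer: (8, 104, 68, 68)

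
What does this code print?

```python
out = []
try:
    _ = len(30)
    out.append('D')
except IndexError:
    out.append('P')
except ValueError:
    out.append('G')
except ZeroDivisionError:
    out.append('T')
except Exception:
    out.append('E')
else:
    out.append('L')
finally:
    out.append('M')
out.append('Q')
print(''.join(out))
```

Execution trace: 'E' (except Exception) → 'M' (finally) → 'Q' (after the try/except). Output: EMQ

Answer: EMQ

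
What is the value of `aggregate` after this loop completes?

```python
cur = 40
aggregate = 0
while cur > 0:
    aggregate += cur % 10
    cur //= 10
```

Sum digits of 40
`aggregate` takes the values: 0 → 4

Answer: 4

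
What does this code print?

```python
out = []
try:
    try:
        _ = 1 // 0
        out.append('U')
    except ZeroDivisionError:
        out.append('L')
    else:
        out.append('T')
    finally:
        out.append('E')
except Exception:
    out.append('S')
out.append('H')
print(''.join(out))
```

Execution trace: 'L' (inner except ZeroDivisionError) → 'E' (inner finally) → 'H' (after the try/except). Output: LEH

Answer: LEH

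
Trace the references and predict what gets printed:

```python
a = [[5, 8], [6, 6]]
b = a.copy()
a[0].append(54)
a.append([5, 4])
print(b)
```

Key concept: shallow copy with nested lists.
Step by step:
`a = [[5, 8], [6, 6]]` → a = [[5, 8], [6, 6]]
`b = a.copy()` → b = [[5, 8], [6, 6]]
`a[0].append(54)` → a = [[5, 8, 54], [6, 6]]; b = [[5, 8, 54], [6, 6]]
`a.append([5, 4])` → a = [[5, 8, 54], [6, 6], [5, 4]]
`print(b)` → prints [[5, 8, 54], [6, 6]]

Answer: [[5, 8, 54], [6, 6]]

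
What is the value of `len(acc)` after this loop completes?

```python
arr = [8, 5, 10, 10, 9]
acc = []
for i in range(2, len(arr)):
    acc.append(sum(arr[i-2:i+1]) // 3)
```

Number of 3-element averages
`acc` takes the values: [] → [7] → [7, 8] → [7, 8, 9]
So `len(acc)` = 3

Answer: 3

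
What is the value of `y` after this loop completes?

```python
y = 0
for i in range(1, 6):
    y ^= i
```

XOR of 1 to 5
`y` takes the values: 0 → 1 → 3 → 0 → 4 → 1

Answer: 1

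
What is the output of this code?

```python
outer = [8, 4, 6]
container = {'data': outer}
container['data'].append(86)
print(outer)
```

Key concept: dict holds reference to list.
Step by step:
`outer = [8, 4, 6]` → outer = [8, 4, 6]
`container = {'data': outer}` → container = {'data': [8, 4, 6]}
`container['data'].append(86)` → outer = [8, 4, 6, 86]; container = {'data': [8, 4, 6, 86]}
`print(outer)` → prints [8, 4, 6, 86]

Answer: [8, 4, 6, 86]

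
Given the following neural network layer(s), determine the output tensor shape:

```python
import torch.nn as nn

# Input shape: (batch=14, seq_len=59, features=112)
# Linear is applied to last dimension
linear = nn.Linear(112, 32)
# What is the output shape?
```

Input: (14, 59, 112) -> Output: (14, 59, 32)

Answer: (14, 59, 32)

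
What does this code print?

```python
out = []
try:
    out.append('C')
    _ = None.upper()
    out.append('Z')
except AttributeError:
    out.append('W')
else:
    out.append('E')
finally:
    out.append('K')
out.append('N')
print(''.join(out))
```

Execution trace: 'C' (try body) → 'W' (except AttributeError) → 'K' (finally) → 'N' (after the try/except). Output: CWKN

Answer: CWKN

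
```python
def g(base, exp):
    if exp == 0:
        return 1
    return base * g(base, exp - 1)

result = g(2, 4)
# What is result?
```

g(2, 4) = 2 * 2 * 2 * 2 = 16

Answer: 16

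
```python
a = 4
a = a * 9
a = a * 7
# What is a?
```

Trace:
`a = 4` → a = 4
`a = a * 9` → a = 36
`a = a * 7` → a = 252
So a = 252

Answer: 252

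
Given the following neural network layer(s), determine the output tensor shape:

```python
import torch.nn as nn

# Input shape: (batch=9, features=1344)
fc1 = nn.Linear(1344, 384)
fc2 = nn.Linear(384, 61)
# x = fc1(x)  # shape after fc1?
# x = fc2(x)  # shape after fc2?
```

Input: (9, 1344) -> after fc1: (9, 384) -> Output: (9, 61)

Answer: (9, 61)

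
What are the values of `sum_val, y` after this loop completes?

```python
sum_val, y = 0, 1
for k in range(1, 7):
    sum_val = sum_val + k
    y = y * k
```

Sum and factorial of 1 to 6
`sum_val, y` takes the values: (0, 1) → (1, 1) → (3, 1) → (3, 2) → (6, 2) → (6, 6) → (10, 6) → (10, 24) → (15, 24) → (15, 120) → (21, 120) → (21, 720)

Answer: 21, 720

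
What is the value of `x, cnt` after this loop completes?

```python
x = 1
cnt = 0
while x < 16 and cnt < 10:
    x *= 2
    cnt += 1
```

Double until >= 16 or 10 iterations
`x, cnt` takes the values: (1, 0) → (2, 0) → (2, 1) → (4, 1) → (4, 2) → (8, 2) → (8, 3) → (16, 3) → (16, 4)

Answer: 16, 4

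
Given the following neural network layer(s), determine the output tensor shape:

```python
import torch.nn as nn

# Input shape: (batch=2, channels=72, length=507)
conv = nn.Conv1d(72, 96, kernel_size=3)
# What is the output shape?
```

Input: (2, 72, 507) -> Output: (2, 96, 505)

Answer: (2, 96, 505)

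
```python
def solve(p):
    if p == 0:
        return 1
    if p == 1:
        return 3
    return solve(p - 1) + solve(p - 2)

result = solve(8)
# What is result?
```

Build up from base cases: solve(0)=1, solve(1)=3, solve(2)=4, solve(3)=7, solve(4)=11, solve(5)=18, solve(6)=29, ..., solve(8)=76

Answer: 76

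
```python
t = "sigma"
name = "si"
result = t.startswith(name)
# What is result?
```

Trace:
`t = "sigma"` → t = 'sigma'
`name = "si"` → name = 'si'
`result = t.startswith(name)` → result = True
So result = True

Answer: True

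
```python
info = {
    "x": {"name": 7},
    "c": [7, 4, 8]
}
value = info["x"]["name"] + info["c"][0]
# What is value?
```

Trace:
`info = { ...` → info = {'x': {'name': 7}, 'c': [7, 4, 8]}
`value = info["x"]["name"] + info["c"][0]` → value = 14
So value = 14

Answer: 14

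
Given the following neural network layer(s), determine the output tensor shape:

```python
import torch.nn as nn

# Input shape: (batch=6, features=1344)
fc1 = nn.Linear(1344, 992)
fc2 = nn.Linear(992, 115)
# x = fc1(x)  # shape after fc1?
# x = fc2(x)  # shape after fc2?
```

Input: (6, 1344) -> after fc1: (6, 992) -> Output: (6, 115)

Answer: (6, 115)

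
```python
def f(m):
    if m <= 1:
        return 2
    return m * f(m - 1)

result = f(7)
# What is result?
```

f(7) = 7 * 6 * 5 * 4 * 3 * 2 * 2 = 10080

Answer: 10080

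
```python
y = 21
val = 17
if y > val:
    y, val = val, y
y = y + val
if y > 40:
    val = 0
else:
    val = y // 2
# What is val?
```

Trace:
`y = 21` → y = 21
`val = 17` → val = 17
`if y > val: ...` → y > val is True → y = 17; val = 21
`y = y + val` → y = 38
`if y > 40: ...` → y > 40 is False, take else branch → val = 19
So val = 19

Answer: 19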